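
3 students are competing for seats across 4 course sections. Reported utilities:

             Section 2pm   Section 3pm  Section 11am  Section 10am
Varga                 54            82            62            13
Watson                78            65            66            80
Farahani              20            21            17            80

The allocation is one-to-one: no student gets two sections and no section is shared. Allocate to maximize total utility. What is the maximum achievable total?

Maximum total: 240 points

Treat this as an assignment problem: match each student to one section.
Optimal: Varga→Section 3pm (82 points), Watson→Section 2pm (78 points), Farahani→Section 10am (80 points) — total 82+78+80 = 240 points.
Row-greedy (each student in turn takes its best remaining section) gives 182 points, worse by 58.
Next-best assignment: Varga→Section 3pm, Watson→Section 11am, Farahani→Section 10am = 228 points.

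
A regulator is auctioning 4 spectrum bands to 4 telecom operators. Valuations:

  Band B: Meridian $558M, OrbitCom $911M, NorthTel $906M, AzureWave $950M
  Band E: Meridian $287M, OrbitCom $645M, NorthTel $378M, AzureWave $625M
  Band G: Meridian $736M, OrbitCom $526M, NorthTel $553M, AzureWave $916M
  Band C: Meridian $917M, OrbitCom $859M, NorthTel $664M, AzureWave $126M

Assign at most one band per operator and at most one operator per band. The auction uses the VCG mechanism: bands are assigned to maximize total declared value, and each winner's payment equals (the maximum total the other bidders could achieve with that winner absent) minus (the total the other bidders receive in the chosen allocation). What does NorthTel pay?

NorthTel pays $266M.

Efficient allocation: Meridian→Band C ($917M), OrbitCom→Band E ($645M), NorthTel→Band B ($906M), AzureWave→Band G ($916M); total welfare W = $3384M.
NorthTel receives Band B at value $906M, so the others get W − 906 = $2478M.
Without NorthTel: best allocation of the remaining 3 bidders over all 4 bands is Meridian→Band C ($917M), OrbitCom→Band B ($911M), AzureWave→Band G ($916M), total $2744M.
VCG payment = (others' best without NorthTel) − (others' welfare with NorthTel) = 2744 − 2478 = $266M.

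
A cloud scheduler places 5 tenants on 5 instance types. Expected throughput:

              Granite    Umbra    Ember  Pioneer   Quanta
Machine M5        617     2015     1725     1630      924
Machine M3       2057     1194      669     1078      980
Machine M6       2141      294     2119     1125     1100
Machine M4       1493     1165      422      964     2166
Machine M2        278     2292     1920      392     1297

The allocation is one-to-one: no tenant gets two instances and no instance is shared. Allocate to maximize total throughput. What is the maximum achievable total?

Optimal: Granite→Machine M3 (2057 ops/s), Umbra→Machine M2 (2292 ops/s), Ember→Machine M6 (2119 ops/s), Pioneer→Machine M5 (1630 ops/s), Quanta→Machine M4 (2166 ops/s) — total 2057+2292+2119+1630+2166 = 10264 ops/s.
Row-greedy (each tenant in turn takes its best remaining instance) gives 9402 ops/s, worse by 862.
No other one-to-one assignment exceeds 10264 ops/s.

Max total: 10264 ops/s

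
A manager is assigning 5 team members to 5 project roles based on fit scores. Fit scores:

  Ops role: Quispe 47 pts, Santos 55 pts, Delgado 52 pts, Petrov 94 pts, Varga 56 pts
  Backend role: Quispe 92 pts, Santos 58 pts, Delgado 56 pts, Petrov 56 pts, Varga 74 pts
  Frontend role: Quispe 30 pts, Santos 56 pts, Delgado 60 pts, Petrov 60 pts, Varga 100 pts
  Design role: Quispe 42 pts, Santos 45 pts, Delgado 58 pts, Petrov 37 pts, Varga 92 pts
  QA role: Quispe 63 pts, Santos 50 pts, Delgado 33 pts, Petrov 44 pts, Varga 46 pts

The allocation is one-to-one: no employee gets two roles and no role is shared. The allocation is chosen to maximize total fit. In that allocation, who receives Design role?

Optimal: Quispe→Backend role (92 pts), Santos→QA role (50 pts), Delgado→Design role (58 pts), Petrov→Ops role (94 pts), Varga→Frontend role (100 pts) — total 92+50+58+94+100 = 394 pts.
Swapping Varga↔Santos (Varga→QA role 46 pts, Santos→Frontend role 56 pts) loses 48.
Delgado's own top role is Frontend role (60 pts), but forcing Delgado→Frontend role and reassigning the rest optimally gives only 388 pts — worse by 6.

Delgado receives Design role.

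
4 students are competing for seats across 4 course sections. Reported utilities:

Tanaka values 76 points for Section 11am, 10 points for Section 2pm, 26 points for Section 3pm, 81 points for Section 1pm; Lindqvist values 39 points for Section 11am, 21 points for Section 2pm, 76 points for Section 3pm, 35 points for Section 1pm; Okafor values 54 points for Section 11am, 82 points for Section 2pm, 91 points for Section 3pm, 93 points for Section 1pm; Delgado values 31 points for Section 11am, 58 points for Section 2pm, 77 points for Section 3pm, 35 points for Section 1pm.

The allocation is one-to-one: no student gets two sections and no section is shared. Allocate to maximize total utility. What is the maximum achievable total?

This is the linear assignment problem.
Optimal: Tanaka→Section 11am (76 points), Lindqvist→Section 3pm (76 points), Okafor→Section 1pm (93 points), Delgado→Section 2pm (58 points) — total 76+76+93+58 = 303 points.
Column-greedy (each section in turn goes to its best remaining student) gives 270 points, worse by 33.

Max total: 303 points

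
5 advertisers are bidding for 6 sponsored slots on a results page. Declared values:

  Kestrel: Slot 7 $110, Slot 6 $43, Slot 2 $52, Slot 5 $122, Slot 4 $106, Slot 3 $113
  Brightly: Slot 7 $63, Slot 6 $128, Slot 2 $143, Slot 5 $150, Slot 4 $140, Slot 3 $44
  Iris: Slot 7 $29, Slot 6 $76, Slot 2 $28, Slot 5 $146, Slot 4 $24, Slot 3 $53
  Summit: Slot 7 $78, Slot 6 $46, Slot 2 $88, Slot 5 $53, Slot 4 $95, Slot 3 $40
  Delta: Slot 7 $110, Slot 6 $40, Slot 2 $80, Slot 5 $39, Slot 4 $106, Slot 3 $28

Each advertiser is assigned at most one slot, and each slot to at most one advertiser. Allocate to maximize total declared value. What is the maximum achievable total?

Maximum total: $607

Optimal: Kestrel→Slot 3 ($113), Brightly→Slot 2 ($143), Iris→Slot 5 ($146), Summit→Slot 4 ($95), Delta→Slot 7 ($110) — total 113+143+146+95+110 = $607.
Next-best assignment: Kestrel→Slot 3, Brightly→Slot 4, Iris→Slot 5, Summit→Slot 2, Delta→Slot 7 = $597.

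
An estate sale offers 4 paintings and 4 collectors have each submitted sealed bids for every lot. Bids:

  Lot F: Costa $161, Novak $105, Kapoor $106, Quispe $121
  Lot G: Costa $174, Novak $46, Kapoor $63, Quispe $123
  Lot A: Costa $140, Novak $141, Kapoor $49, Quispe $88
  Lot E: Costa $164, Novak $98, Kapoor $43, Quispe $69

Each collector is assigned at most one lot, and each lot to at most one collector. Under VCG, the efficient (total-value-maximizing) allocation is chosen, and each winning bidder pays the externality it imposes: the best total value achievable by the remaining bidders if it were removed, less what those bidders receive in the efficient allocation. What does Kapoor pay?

Kapoor pays $8.

Efficient allocation: Costa→Lot E ($164), Novak→Lot A ($141), Kapoor→Lot F ($106), Quispe→Lot G ($123); total welfare W = $534.
Kapoor receives Lot F at value $106, so the others get W − 106 = $428.
Without Kapoor: best allocation of the remaining 3 bidders over all 4 lots is Costa→Lot G ($174), Novak→Lot A ($141), Quispe→Lot F ($121), total $436.
VCG payment = (others' best without Kapoor) − (others' welfare with Kapoor) = 436 − 428 = $8.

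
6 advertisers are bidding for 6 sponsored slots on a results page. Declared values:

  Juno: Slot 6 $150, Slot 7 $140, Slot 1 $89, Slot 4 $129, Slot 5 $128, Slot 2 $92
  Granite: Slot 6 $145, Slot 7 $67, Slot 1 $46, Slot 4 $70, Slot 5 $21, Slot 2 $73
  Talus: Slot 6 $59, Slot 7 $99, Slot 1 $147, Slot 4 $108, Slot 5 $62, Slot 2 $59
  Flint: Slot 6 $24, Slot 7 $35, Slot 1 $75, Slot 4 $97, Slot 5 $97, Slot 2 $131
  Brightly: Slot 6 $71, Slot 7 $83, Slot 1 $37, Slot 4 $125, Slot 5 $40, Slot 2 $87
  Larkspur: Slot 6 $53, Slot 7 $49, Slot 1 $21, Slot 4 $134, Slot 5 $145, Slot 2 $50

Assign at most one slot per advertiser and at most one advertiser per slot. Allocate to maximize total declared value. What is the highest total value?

Max total: $833

Optimal: Juno→Slot 7 ($140), Granite→Slot 6 ($145), Talus→Slot 1 ($147), Flint→Slot 2 ($131), Brightly→Slot 4 ($125), Larkspur→Slot 5 ($145) — total 140+145+147+131+125+145 = $833.
Max-entry greedy (repeatedly take the single best remaining cell) gives $765, worse by 68.
Next-best assignment: Juno→Slot 4, Granite→Slot 6, Talus→Slot 1, Flint→Slot 2, Brightly→Slot 7, Larkspur→Slot 5 = $780.
No other one-to-one assignment exceeds $833.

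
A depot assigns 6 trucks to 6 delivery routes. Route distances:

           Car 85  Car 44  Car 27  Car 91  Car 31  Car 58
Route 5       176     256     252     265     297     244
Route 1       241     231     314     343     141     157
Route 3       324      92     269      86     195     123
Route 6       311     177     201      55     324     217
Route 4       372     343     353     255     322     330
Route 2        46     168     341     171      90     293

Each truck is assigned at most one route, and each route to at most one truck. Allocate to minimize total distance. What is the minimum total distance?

Min total: 916 km

Optimal: Car 85→Route 2 (46 km), Car 44→Route 3 (92 km), Car 27→Route 5 (252 km), Car 91→Route 6 (55 km), Car 31→Route 1 (141 km), Car 58→Route 4 (330 km) — total 46+92+252+55+141+330 = 916 km.
Column-greedy (each route in turn goes to its cheapest remaining truck) gives 1251 km, worse by 335.
Swapping Car 44↔Car 85 (Car 44→Route 2 168 km, Car 85→Route 3 324 km) adds 354.
No other one-to-one assignment undercuts 916 km.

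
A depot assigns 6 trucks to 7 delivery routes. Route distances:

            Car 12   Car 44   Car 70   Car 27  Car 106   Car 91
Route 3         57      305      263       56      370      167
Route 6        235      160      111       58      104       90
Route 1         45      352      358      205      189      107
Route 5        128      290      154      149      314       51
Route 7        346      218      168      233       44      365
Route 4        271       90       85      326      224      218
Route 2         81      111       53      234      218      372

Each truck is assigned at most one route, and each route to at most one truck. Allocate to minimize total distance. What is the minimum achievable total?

Treat this as an assignment problem: match each truck to one route.
Optimal: Car 12→Route 1 (45 km), Car 44→Route 4 (90 km), Car 70→Route 2 (53 km), Car 27→Route 3 (56 km), Car 106→Route 7 (44 km), Car 91→Route 5 (51 km) — total 45+90+53+56+44+51 = 339 km.

Minimum total: 339 km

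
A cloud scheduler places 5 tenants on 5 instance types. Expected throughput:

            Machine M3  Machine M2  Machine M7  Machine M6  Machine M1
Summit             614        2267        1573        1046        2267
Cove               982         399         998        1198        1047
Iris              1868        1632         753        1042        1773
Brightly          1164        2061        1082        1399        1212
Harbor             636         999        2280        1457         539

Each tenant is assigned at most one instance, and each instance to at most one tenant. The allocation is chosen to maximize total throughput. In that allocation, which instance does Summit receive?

Treat this as an assignment problem: match each tenant to one instance.
Optimal: Summit→Machine M1 (2267 ops/s), Cove→Machine M6 (1198 ops/s), Iris→Machine M3 (1868 ops/s), Brightly→Machine M2 (2061 ops/s), Harbor→Machine M7 (2280 ops/s) — total 2267+1198+1868+2061+2280 = 9674 ops/s.
Max-entry greedy (repeatedly take the single best remaining cell) gives 8861 ops/s, worse by 813.
Summit's own top instance is Machine M2 (2267 ops/s), but forcing Summit→Machine M2 and reassigning the rest optimally gives only 8861 ops/s — worse by 813.

Summit receives Machine M1.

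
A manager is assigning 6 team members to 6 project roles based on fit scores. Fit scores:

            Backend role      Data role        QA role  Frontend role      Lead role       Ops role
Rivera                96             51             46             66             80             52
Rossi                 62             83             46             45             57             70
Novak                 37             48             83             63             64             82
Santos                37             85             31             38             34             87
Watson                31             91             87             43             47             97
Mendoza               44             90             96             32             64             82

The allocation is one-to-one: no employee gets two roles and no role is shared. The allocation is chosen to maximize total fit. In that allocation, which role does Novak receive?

Novak receives Frontend role.

Treat this as an assignment problem: match each employee to one role.
Optimal: Rivera→Backend role (96 pts), Rossi→Lead role (57 pts), Novak→Frontend role (63 pts), Santos→Data role (85 pts), Watson→Ops role (97 pts), Mendoza→QA role (96 pts) — total 96+57+63+85+97+96 = 494 pts.
Max-entry greedy (repeatedly take the single best remaining cell) gives 483 pts, worse by 11.
Swapping Rivera↔Santos (Rivera→Data role 51 pts, Santos→Backend role 37 pts) loses 93.
Novak's own top role is QA role (83 pts), but forcing Novak→QA role and reassigning the rest optimally gives only 470 pts — worse by 24.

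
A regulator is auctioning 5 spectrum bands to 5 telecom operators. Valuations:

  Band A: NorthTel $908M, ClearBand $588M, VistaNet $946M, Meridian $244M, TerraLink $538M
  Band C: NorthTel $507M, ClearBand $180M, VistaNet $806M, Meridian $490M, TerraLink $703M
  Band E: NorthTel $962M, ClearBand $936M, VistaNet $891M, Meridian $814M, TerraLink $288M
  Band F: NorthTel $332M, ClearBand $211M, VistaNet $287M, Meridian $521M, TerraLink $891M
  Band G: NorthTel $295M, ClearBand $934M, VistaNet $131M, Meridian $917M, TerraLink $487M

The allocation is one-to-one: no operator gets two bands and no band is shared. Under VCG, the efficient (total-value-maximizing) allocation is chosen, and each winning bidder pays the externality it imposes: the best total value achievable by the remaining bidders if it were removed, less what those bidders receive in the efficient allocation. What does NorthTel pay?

Efficient allocation: NorthTel→Band A ($908M), ClearBand→Band E ($936M), VistaNet→Band C ($806M), Meridian→Band G ($917M), TerraLink→Band F ($891M); total welfare W = $4458M.
NorthTel receives Band A at value $908M, so the others get W − 908 = $3550M.
Without NorthTel: best allocation of the remaining 4 bidders over all 5 bands is ClearBand→Band E ($936M), VistaNet→Band A ($946M), Meridian→Band G ($917M), TerraLink→Band F ($891M), total $3690M.
VCG payment = (others' best without NorthTel) − (others' welfare with NorthTel) = 3690 − 3550 = $140M.

NorthTel pays $140M.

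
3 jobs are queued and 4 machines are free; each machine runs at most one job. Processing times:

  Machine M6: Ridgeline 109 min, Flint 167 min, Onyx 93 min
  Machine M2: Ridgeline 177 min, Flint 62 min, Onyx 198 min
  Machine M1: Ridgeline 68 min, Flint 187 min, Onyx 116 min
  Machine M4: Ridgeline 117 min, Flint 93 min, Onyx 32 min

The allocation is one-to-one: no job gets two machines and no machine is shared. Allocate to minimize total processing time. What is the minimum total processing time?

This is a one-to-one assignment (minimum-cost bipartite matching).
Optimal: Ridgeline→Machine M1 (68 min), Flint→Machine M2 (62 min), Onyx→Machine M4 (32 min) — total 68+62+32 = 162 min.
Column-greedy (each machine in turn goes to its cheapest remaining job) gives 223 min, worse by 61.

Min total: 162 min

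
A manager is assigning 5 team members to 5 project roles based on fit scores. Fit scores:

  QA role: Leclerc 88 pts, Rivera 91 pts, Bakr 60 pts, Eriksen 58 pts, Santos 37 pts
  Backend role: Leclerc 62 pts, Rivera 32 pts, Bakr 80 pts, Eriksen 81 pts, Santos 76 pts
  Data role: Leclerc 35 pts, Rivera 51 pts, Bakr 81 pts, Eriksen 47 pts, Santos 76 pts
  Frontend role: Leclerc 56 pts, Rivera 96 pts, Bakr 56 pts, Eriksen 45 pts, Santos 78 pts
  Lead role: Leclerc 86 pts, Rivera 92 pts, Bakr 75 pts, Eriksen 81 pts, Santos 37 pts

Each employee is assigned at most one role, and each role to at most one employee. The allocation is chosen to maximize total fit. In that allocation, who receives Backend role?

Santos receives Backend role.

Optimal: Leclerc→QA role (88 pts), Rivera→Frontend role (96 pts), Bakr→Data role (81 pts), Eriksen→Lead role (81 pts), Santos→Backend role (76 pts) — total 88+96+81+81+76 = 422 pts.
Row-greedy (each employee in turn takes its best remaining role) gives 383 pts, worse by 39.
Santos's own top role is Frontend role (78 pts), but forcing Santos→Frontend role and reassigning the rest optimally gives only 420 pts — worse by 2.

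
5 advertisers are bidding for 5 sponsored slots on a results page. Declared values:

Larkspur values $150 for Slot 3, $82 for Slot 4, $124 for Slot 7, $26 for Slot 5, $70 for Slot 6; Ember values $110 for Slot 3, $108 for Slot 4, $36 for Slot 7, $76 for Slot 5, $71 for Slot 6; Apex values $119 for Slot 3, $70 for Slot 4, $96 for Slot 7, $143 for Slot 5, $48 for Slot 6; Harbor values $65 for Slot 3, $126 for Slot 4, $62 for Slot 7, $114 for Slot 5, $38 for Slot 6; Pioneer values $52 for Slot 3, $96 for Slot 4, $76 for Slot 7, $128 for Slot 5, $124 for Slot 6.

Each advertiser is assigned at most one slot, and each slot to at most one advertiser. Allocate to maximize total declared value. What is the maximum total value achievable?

Treat this as an assignment problem: match each advertiser to one slot.
Optimal: Larkspur→Slot 7 ($124), Ember→Slot 3 ($110), Apex→Slot 5 ($143), Harbor→Slot 4 ($126), Pioneer→Slot 6 ($124) — total 124+110+143+126+124 = $627.
Column-greedy (each slot in turn goes to its best remaining advertiser) gives $571, worse by 56.

Max total: $627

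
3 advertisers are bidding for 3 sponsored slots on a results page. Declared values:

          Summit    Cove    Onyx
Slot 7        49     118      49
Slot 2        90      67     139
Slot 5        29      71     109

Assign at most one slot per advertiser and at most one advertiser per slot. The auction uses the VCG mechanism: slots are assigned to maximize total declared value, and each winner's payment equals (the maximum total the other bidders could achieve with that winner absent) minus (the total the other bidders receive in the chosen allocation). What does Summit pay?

Summit pays $30.

Efficient allocation: Summit→Slot 2 ($90), Cove→Slot 7 ($118), Onyx→Slot 5 ($109); total welfare W = $317.
Summit receives Slot 2 at value $90, so the others get W − 90 = $227.
Without Summit: best allocation of the remaining 2 bidders over all 3 slots is Cove→Slot 7 ($118), Onyx→Slot 2 ($139), total $257.
VCG payment = (others' best without Summit) − (others' welfare with Summit) = 257 − 227 = $30.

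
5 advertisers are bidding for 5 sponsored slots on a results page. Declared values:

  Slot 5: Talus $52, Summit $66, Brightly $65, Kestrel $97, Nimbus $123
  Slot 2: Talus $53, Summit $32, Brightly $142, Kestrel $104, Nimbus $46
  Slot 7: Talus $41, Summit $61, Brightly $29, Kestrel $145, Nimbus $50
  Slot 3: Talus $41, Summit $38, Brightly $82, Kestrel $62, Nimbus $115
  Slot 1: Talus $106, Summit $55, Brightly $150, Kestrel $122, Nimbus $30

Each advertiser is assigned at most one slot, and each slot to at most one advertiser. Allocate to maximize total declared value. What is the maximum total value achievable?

Maximum total: $574

This is a one-to-one assignment (maximum-weight bipartite matching).
Optimal: Talus→Slot 1 ($106), Summit→Slot 5 ($66), Brightly→Slot 2 ($142), Kestrel→Slot 7 ($145), Nimbus→Slot 3 ($115) — total 106+66+142+145+115 = $574.
Column-greedy (each slot in turn goes to its best remaining advertiser) gives $506, worse by 68.
No other one-to-one assignment exceeds $574.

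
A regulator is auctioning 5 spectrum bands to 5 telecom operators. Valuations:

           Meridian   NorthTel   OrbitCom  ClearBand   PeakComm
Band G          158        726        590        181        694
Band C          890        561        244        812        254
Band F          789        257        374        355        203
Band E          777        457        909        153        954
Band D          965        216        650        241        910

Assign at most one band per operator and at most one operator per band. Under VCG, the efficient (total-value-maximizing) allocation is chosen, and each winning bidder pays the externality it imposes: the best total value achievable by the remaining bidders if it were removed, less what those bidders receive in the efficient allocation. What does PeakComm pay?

PeakComm pays $176M.

Efficient allocation: Meridian→Band F ($789M), NorthTel→Band G ($726M), OrbitCom→Band E ($909M), ClearBand→Band C ($812M), PeakComm→Band D ($910M); total welfare W = $4146M.
PeakComm receives Band D at value $910M, so the others get W − 910 = $3236M.
Without PeakComm: best allocation of the remaining 4 bidders over all 5 bands is Meridian→Band D ($965M), NorthTel→Band G ($726M), OrbitCom→Band E ($909M), ClearBand→Band C ($812M), total $3412M.
VCG payment = (others' best without PeakComm) − (others' welfare with PeakComm) = 3412 − 3236 = $176M.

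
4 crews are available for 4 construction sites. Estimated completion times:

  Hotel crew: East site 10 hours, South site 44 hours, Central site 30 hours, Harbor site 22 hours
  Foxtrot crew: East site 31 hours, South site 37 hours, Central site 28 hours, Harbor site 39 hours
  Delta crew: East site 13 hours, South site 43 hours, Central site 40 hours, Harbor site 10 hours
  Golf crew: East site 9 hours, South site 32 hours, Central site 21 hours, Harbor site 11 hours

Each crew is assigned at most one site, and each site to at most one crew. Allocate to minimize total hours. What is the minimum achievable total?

This is the linear assignment problem.
Optimal: Hotel crew→East site (10 hours), Foxtrot crew→South site (37 hours), Delta crew→Harbor site (10 hours), Golf crew→Central site (21 hours) — total 10+37+10+21 = 78 hours.
Column-greedy (each site in turn goes to its cheapest remaining crew) gives 86 hours, worse by 8.
Next-best assignment: Hotel crew→East site, Foxtrot crew→Central site, Delta crew→Harbor site, Golf crew→South site = 80 hours.

Min total: 78 hours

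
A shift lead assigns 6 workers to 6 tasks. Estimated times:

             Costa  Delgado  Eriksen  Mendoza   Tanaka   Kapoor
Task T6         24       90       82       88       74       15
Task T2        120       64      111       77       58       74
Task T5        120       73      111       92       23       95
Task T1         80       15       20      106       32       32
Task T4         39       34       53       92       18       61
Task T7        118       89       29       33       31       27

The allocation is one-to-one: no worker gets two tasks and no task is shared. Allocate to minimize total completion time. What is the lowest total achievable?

This is a one-to-one assignment (minimum-cost bipartite matching).
Optimal: Costa→Task T4 (39 min), Delgado→Task T2 (64 min), Eriksen→Task T1 (20 min), Mendoza→Task T7 (33 min), Tanaka→Task T5 (23 min), Kapoor→Task T6 (15 min) — total 39+64+20+33+23+15 = 194 min.

Minimum total: 194 min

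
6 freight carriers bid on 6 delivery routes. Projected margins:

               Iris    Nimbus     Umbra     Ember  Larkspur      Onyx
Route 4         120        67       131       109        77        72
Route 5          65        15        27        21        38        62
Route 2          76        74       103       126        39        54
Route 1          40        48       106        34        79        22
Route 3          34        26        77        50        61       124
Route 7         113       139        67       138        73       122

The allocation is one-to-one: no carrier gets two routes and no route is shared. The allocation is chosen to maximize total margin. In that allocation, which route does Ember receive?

This is a one-to-one assignment (maximum-weight bipartite matching).
Optimal: Iris→Route 5 ($65k), Nimbus→Route 7 ($139k), Umbra→Route 4 ($131k), Ember→Route 2 ($126k), Larkspur→Route 1 ($79k), Onyx→Route 3 ($124k) — total 65+139+131+126+79+124 = $664k.
Row-greedy (each carrier in turn takes its best remaining route) gives $614k, worse by 50.
Swapping Nimbus↔Umbra (Nimbus→Route 4 $67k, Umbra→Route 7 $67k) loses 136.
Ember's own top route is Route 7 ($138k), but forcing Ember→Route 7 and reassigning the rest optimally gives only $611k — worse by 53.

Ember receives Route 2.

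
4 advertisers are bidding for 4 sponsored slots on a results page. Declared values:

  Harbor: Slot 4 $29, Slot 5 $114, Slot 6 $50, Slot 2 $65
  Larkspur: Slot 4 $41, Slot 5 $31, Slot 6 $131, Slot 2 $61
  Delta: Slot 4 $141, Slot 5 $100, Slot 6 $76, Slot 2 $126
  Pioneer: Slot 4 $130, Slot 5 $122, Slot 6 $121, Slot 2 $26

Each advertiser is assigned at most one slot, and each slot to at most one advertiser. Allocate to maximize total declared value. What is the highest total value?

Optimal: Harbor→Slot 5 ($114), Larkspur→Slot 6 ($131), Delta→Slot 2 ($126), Pioneer→Slot 4 ($130) — total 114+131+126+130 = $501.
Column-greedy (each slot in turn goes to its best remaining advertiser) gives $459, worse by 42.
Swapping Larkspur↔Harbor (Larkspur→Slot 5 $31, Harbor→Slot 6 $50) loses 164.
No other one-to-one assignment exceeds $501.

Max total: $501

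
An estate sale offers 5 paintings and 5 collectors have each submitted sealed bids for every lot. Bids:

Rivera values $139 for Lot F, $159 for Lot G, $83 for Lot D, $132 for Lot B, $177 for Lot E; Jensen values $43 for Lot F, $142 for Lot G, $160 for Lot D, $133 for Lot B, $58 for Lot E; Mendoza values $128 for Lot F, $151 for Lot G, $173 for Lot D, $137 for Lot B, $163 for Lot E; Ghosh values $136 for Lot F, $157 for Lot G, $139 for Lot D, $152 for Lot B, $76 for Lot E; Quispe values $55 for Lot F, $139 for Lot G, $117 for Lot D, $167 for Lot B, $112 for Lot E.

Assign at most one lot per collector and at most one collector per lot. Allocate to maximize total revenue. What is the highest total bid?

Maximum total: $795

This is a one-to-one assignment (maximum-weight bipartite matching).
Optimal: Rivera→Lot E ($177), Jensen→Lot G ($142), Mendoza→Lot D ($173), Ghosh→Lot F ($136), Quispe→Lot B ($167) — total 177+142+173+136+167 = $795.
Row-greedy (each collector in turn takes its best remaining lot) gives $695, worse by 100.
Next-best assignment: Rivera→Lot E, Jensen→Lot D, Mendoza→Lot G, Ghosh→Lot F, Quispe→Lot B = $791.
No other one-to-one assignment exceeds $795.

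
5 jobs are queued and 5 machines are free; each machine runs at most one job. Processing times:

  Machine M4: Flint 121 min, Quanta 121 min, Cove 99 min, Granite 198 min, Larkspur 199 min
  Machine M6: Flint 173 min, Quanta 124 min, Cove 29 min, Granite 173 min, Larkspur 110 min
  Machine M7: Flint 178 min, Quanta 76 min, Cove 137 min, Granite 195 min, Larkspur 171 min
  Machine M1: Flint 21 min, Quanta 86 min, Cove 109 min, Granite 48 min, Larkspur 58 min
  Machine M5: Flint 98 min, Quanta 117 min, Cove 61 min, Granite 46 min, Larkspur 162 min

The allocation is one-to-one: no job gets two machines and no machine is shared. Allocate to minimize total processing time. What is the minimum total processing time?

Min total: 330 min

Optimal: Flint→Machine M4 (121 min), Quanta→Machine M7 (76 min), Cove→Machine M6 (29 min), Granite→Machine M5 (46 min), Larkspur→Machine M1 (58 min) — total 121+76+29+46+58 = 330 min.
Min-entry greedy (repeatedly take the single cheapest remaining cell) gives 371 min, worse by 41.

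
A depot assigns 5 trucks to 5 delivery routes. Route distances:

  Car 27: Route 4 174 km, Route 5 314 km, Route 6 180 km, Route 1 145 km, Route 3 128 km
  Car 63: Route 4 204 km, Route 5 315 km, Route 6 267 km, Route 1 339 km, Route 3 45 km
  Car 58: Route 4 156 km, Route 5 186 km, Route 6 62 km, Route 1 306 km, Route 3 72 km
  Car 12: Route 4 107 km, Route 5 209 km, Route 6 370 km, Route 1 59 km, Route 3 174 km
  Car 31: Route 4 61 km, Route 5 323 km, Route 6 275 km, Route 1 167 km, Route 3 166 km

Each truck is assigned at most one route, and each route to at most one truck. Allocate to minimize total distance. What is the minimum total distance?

Optimal: Car 27→Route 1 (145 km), Car 63→Route 3 (45 km), Car 58→Route 6 (62 km), Car 12→Route 5 (209 km), Car 31→Route 4 (61 km) — total 145+45+62+209+61 = 522 km.
Column-greedy (each route in turn goes to its cheapest remaining truck) gives 531 km, worse by 9.
Next-best assignment: Car 27→Route 6, Car 63→Route 3, Car 58→Route 5, Car 12→Route 1, Car 31→Route 4 = 531 km.
Swapping Car 58↔Car 63 (Car 58→Route 3 72 km, Car 63→Route 6 267 km) adds 232.

Min total: 522 km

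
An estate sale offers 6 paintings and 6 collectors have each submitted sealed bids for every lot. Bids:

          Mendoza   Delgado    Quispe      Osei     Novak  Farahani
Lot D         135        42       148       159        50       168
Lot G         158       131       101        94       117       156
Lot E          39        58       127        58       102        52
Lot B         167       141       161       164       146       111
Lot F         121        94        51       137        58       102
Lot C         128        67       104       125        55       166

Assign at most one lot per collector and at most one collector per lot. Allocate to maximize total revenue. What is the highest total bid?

Max total: $852

Treat this as an assignment problem: match each collector to one lot.
Optimal: Mendoza→Lot G ($158), Delgado→Lot B ($141), Quispe→Lot D ($148), Osei→Lot F ($137), Novak→Lot E ($102), Farahani→Lot C ($166) — total 158+141+148+137+102+166 = $852.
Column-greedy (each lot in turn goes to its best remaining collector) gives $766, worse by 86.
Next-best assignment: Mendoza→Lot B, Delgado→Lot G, Quispe→Lot D, Osei→Lot F, Novak→Lot E, Farahani→Lot C = $851.
No other one-to-one assignment exceeds $852.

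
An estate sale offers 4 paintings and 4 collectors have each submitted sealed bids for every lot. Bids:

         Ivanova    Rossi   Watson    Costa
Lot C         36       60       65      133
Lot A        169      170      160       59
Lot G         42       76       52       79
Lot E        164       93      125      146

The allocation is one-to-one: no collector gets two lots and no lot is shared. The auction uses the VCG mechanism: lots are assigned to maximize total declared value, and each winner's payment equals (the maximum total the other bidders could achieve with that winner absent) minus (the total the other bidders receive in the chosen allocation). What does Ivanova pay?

Ivanova pays $59.

Efficient allocation: Ivanova→Lot E ($164), Rossi→Lot G ($76), Watson→Lot A ($160), Costa→Lot C ($133); total welfare W = $533.
Ivanova receives Lot E at value $164, so the others get W − 164 = $369.
Without Ivanova: best allocation of the remaining 3 bidders over all 4 lots is Rossi→Lot A ($170), Watson→Lot E ($125), Costa→Lot C ($133), total $428.
VCG payment = (others' best without Ivanova) − (others' welfare with Ivanova) = 428 − 369 = $59.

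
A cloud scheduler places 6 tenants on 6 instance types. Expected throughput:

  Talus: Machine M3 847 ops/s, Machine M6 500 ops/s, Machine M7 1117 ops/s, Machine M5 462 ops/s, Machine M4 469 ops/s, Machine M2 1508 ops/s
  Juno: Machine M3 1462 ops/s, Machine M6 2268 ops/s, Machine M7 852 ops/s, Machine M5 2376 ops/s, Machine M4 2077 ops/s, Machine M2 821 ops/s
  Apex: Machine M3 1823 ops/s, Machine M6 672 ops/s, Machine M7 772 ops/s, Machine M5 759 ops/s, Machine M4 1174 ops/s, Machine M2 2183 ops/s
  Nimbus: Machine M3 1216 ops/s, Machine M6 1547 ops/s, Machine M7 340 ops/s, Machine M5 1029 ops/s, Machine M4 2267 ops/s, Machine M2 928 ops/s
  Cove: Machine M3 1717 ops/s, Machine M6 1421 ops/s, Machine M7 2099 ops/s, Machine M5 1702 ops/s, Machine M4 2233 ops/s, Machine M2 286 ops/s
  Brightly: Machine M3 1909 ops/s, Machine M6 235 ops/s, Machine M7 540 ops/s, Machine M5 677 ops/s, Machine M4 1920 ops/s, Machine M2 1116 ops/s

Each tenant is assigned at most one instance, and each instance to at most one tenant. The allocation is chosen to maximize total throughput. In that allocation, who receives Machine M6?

This is the linear assignment problem.
Optimal: Talus→Machine M7 (1117 ops/s), Juno→Machine M6 (2268 ops/s), Apex→Machine M2 (2183 ops/s), Nimbus→Machine M4 (2267 ops/s), Cove→Machine M5 (1702 ops/s), Brightly→Machine M3 (1909 ops/s) — total 1117+2268+2183+2267+1702+1909 = 11446 ops/s.
Row-greedy (each tenant in turn takes its best remaining instance) gives 10308 ops/s, worse by 1138.
Every other assignment is strictly worse.
Juno's own top instance is Machine M5 (2376 ops/s), but forcing Juno→Machine M5 and reassigning the rest optimally gives only 11365 ops/s — worse by 81.

Juno receives Machine M6.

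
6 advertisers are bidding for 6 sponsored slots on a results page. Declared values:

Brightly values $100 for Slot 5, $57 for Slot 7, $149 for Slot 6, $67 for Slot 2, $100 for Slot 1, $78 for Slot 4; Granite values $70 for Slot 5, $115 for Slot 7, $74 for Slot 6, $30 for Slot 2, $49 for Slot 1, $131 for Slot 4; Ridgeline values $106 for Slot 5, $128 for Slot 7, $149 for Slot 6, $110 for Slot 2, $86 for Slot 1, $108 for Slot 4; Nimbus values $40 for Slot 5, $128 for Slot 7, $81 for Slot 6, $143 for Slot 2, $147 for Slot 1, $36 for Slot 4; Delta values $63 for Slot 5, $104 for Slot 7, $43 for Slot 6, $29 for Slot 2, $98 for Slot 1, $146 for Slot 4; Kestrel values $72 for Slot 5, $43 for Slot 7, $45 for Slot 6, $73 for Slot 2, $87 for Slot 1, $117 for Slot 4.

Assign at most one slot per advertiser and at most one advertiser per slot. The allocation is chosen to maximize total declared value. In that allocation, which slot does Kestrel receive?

Kestrel receives Slot 1.

Optimal: Brightly→Slot 6 ($149), Granite→Slot 7 ($115), Ridgeline→Slot 5 ($106), Nimbus→Slot 2 ($143), Delta→Slot 4 ($146), Kestrel→Slot 1 ($87) — total 149+115+106+143+146+87 = $746.
Column-greedy (each slot in turn goes to its best remaining advertiser) gives $685, worse by 61.
Next-best assignment: Brightly→Slot 5, Granite→Slot 7, Ridgeline→Slot 6, Nimbus→Slot 2, Delta→Slot 4, Kestrel→Slot 1 = $740.
Every other assignment is strictly worse.
Kestrel's own top slot is Slot 4 ($117), but forcing Kestrel→Slot 4 and reassigning the rest optimally gives only $728 — worse by 18.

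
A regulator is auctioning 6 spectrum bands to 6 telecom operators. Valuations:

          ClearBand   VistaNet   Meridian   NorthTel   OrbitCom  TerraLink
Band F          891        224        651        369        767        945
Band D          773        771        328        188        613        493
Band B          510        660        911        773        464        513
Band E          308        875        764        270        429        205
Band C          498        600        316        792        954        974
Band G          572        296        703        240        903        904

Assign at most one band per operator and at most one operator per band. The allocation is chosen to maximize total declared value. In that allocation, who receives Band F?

Optimal: ClearBand→Band D ($773M), VistaNet→Band E ($875M), Meridian→Band B ($911M), NorthTel→Band C ($792M), OrbitCom→Band G ($903M), TerraLink→Band F ($945M) — total 773+875+911+792+903+945 = $5199M.
Max-entry greedy (repeatedly take the single best remaining cell) gives $4742M, worse by 457.
Next-best assignment: ClearBand→Band F, VistaNet→Band D, Meridian→Band E, NorthTel→Band B, OrbitCom→Band G, TerraLink→Band C = $5076M.
TerraLink's own top band is Band C ($974M), but forcing TerraLink→Band C and reassigning the rest optimally gives only $5076M — worse by 123.

TerraLink receives Band F.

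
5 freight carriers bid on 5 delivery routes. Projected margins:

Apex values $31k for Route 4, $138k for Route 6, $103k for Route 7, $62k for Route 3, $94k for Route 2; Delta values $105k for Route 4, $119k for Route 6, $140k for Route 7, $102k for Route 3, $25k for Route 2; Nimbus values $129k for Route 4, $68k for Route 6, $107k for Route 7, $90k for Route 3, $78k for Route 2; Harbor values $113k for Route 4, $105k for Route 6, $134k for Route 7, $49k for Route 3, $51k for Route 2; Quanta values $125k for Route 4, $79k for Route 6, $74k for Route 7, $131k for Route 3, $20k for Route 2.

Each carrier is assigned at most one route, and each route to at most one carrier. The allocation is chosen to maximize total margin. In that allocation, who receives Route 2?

Apex receives Route 2.

Optimal: Apex→Route 2 ($94k), Delta→Route 6 ($119k), Nimbus→Route 4 ($129k), Harbor→Route 7 ($134k), Quanta→Route 3 ($131k) — total 94+119+129+134+131 = $607k.
Column-greedy (each route in turn goes to its best remaining carrier) gives $589k, worse by 18.
Swapping Delta↔Nimbus (Delta→Route 4 $105k, Nimbus→Route 6 $68k) loses 75.
Apex's own top route is Route 6 ($138k), but forcing Apex→Route 6 and reassigning the rest optimally gives only $600k — worse by 7.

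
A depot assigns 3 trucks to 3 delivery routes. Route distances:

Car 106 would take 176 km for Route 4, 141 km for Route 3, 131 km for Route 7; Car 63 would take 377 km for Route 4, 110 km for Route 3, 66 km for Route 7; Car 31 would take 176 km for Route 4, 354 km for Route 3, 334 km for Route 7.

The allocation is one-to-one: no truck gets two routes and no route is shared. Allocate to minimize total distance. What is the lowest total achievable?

Min total: 383 km

Optimal: Car 106→Route 3 (141 km), Car 63→Route 7 (66 km), Car 31→Route 4 (176 km) — total 141+66+176 = 383 km.
Column-greedy (each route in turn goes to its cheapest remaining truck) gives 620 km, worse by 237.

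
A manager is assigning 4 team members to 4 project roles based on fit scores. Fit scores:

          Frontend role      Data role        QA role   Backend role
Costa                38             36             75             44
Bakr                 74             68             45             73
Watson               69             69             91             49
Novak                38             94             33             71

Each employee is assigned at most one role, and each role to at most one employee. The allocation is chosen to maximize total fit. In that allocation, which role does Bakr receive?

Treat this as an assignment problem: match each employee to one role.
Optimal: Costa→QA role (75 pts), Bakr→Backend role (73 pts), Watson→Frontend role (69 pts), Novak→Data role (94 pts) — total 75+73+69+94 = 311 pts.
Max-entry greedy (repeatedly take the single best remaining cell) gives 303 pts, worse by 8.
Next-best assignment: Costa→Backend role, Bakr→Frontend role, Watson→QA role, Novak→Data role = 303 pts.
Bakr's own top role is Frontend role (74 pts), but forcing Bakr→Frontend role and reassigning the rest optimally gives only 303 pts — worse by 8.

Bakr receives Backend role.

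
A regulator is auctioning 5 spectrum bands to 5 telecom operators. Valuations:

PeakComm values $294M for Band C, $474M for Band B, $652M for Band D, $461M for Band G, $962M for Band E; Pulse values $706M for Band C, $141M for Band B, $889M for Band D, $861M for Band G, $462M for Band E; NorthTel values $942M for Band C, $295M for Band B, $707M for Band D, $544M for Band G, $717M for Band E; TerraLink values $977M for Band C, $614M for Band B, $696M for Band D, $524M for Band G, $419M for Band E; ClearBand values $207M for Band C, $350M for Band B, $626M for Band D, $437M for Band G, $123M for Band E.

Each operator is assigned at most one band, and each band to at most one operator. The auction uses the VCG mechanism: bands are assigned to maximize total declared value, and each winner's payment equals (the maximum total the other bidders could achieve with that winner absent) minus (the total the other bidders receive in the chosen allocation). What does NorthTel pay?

Efficient allocation: PeakComm→Band E ($962M), Pulse→Band G ($861M), NorthTel→Band C ($942M), TerraLink→Band B ($614M), ClearBand→Band D ($626M); total welfare W = $4005M.
NorthTel receives Band C at value $942M, so the others get W − 942 = $3063M.
Without NorthTel: best allocation of the remaining 4 bidders over all 5 bands is PeakComm→Band E ($962M), Pulse→Band G ($861M), TerraLink→Band C ($977M), ClearBand→Band D ($626M), total $3426M.
VCG payment = (others' best without NorthTel) − (others' welfare with NorthTel) = 3426 − 3063 = $363M.

NorthTel pays $363M.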